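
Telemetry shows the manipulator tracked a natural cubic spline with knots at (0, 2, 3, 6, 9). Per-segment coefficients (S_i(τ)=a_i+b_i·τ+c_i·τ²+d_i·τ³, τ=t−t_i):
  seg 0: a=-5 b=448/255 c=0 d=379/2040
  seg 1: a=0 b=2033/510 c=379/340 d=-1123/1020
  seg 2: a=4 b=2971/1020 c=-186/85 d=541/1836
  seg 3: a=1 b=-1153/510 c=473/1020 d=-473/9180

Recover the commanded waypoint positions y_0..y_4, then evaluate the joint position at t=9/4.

y_0 = S_0(0) = a_0 = -5
y_1 = S_1(0) = a_1 = 0
y_2 = S_2(0) = a_2 = 4
y_3 = S_3(0) = a_3 = 1
y_4 = S_3(3) = -3
t_q=9/4 is in segment 1 (τ=1/4); S_1(τ)=22827/21760

y_0=-5 y_1=0 y_2=4 y_3=1 y_4=-3
S(9/4) = 22827/21760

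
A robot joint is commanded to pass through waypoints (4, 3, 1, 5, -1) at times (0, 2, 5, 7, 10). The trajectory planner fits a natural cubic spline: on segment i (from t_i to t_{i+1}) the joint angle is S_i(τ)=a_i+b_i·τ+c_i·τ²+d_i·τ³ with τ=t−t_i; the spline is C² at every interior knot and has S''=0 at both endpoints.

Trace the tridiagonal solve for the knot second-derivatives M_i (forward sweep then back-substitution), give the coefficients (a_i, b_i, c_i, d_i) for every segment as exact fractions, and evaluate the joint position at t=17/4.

Δ: Δ0=-1/2, Δ1=-2/3, Δ2=2, Δ3=-2
row 1: diag=10, rhs=-1; c'=3/10, d'=-1/10
row 2: denom=10−3·3/10=91/10; d'=(16−3·-1/10)/(91/10)=163/91
row 3: denom=10−2·20/91=870/91; d'=(-24−2·163/91)/(870/91)=-251/87
back: M3=-251/87
back: M2=163/91−20/91·-251/87=211/87
back: M1=-1/10−3/10·211/87=-24/29
M: M0=0, M1=-24/29, M2=211/87, M3=-251/87, M4=0
seg 0: a=4, c=M0/2=0, d=(M1−M0)/(6·2)=-2/29, b=Δ0−h0·(2M0+M1)/6=-13/58
seg 1: a=3, c=M1/2=-12/29, d=(M2−M1)/(6·3)=283/1566, b=Δ1−h1·(2M1+M2)/6=-61/58
seg 2: a=1, c=M2/2=211/174, d=(M3−M2)/(6·2)=-77/174, b=Δ2−h2·(2M2+M3)/6=39/29
seg 3: a=5, c=M3/2=-251/174, d=(M4−M3)/(6·3)=251/1566, b=Δ3−h3·(2M3+M4)/6=77/87
t_q=17/4 → seg 1, τ=9/4; S=3+-61/58·τ+-12/29·τ²+283/1566·τ³=2217/3712

  seg 0: a=4 b=-13/58 c=0 d=-2/29
  seg 1: a=3 b=-61/58 c=-12/29 d=283/1566
  seg 2: a=1 b=39/29 c=211/174 d=-77/174
  seg 3: a=5 b=77/87 c=-251/174 d=251/1566
S(17/4) = 2217/3712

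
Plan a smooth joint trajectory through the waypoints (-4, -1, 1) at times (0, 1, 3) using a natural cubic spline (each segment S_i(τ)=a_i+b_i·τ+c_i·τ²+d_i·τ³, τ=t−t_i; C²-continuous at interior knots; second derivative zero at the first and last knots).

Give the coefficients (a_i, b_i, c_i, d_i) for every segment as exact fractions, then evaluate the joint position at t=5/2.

Δ: Δ0=3, Δ1=1
row 1: diag=6, rhs=-12; c'=1/3, d'=-2
back: M1=-2
M: M0=0, M1=-2, M2=0
seg 0: a=-4, c=M0/2=0, d=(M1−M0)/(6·1)=-1/3, b=Δ0−h0·(2M0+M1)/6=10/3
seg 1: a=-1, c=M1/2=-1, d=(M2−M1)/(6·2)=1/6, b=Δ1−h1·(2M1+M2)/6=7/3
t_q=5/2 → seg 1, τ=3/2; S=-1+7/3·τ+-1·τ²+1/6·τ³=13/16

  seg 0: a=-4 b=10/3 c=0 d=-1/3
  seg 1: a=-1 b=7/3 c=-1 d=1/6
S(5/2) = 13/16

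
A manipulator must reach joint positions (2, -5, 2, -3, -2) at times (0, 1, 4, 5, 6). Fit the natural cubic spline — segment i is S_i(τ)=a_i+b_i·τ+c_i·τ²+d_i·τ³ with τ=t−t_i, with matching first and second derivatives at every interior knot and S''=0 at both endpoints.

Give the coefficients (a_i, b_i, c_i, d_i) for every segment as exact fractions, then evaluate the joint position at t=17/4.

Δ: Δ0=-7, Δ1=7/3, Δ2=-5, Δ3=1
row 1: diag=8, rhs=56; c'=3/8, d'=7
row 2: denom=8−3·3/8=55/8; d'=(-44−3·7)/(55/8)=-104/11
row 3: denom=4−1·8/55=212/55; d'=(36−1·-104/11)/(212/55)=625/53
back: M3=625/53
back: M2=-104/11−8/55·625/53=-592/53
back: M1=7−3/8·-592/53=593/53
M: M0=0, M1=593/53, M2=-592/53, M3=625/53, M4=0
seg 0: a=2, c=M0/2=0, d=(M1−M0)/(6·1)=593/318, b=Δ0−h0·(2M0+M1)/6=-2819/318
seg 1: a=-5, c=M1/2=593/106, d=(M2−M1)/(6·3)=-395/318, b=Δ1−h1·(2M1+M2)/6=-520/159
seg 2: a=2, c=M2/2=-296/53, d=(M3−M2)/(6·1)=1217/318, b=Δ2−h2·(2M2+M3)/6=-1031/318
seg 3: a=-3, c=M3/2=625/106, d=(M4−M3)/(6·1)=-625/318, b=Δ3−h3·(2M3+M4)/6=-466/159
t_q=17/4 → seg 2, τ=1/4; S=2+-1031/318·τ+-296/53·τ²+1217/318·τ³=6107/6784

  seg 0: a=2 b=-2819/318 c=0 d=593/318
  seg 1: a=-5 b=-520/159 c=593/106 d=-395/318
  seg 2: a=2 b=-1031/318 c=-296/53 d=1217/318
  seg 3: a=-3 b=-466/159 c=625/106 d=-625/318
S(17/4) = 6107/6784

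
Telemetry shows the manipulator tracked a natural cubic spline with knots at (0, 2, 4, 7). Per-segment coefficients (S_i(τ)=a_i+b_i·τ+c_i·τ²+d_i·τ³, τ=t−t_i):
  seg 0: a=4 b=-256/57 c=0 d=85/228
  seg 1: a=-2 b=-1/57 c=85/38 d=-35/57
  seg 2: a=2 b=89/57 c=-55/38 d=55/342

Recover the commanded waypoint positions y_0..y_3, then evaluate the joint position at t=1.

y_0=4 y_1=-2 y_2=2 y_3=-2
S(1) = -9/76

y_0 = S_0(0) = a_0 = 4
y_1 = S_1(0) = a_1 = -2
y_2 = S_2(0) = a_2 = 2
y_3 = S_2(3) = -2
t_q=1 is in segment 0 (τ=1); S_0(τ)=-9/76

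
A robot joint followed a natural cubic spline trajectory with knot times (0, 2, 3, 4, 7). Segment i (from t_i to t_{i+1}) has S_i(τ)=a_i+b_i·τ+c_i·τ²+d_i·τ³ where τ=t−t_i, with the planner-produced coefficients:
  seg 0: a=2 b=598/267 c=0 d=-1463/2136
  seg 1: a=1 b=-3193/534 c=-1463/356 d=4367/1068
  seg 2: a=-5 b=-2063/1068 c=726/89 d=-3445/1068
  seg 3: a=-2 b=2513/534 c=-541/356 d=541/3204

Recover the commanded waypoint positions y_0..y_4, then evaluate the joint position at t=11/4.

y_0=2 y_1=1 y_2=-5 y_3=-2 y_4=3
S(11/4) = -92757/22784

y_0 = S_0(0) = a_0 = 2
y_1 = S_1(0) = a_1 = 1
y_2 = S_2(0) = a_2 = -5
y_3 = S_3(0) = a_3 = -2
y_4 = S_3(3) = 3
t_q=11/4 is in segment 1 (τ=3/4); S_1(τ)=-92757/22784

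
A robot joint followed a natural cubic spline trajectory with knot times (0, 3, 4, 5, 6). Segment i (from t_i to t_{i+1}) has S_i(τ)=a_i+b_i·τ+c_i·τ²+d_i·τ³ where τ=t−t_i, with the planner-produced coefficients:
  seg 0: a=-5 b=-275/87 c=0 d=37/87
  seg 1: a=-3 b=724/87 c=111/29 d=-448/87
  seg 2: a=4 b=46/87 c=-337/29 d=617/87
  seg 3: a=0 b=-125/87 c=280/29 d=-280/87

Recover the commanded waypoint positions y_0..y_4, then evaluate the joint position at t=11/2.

y_0 = S_0(0) = a_0 = -5
y_1 = S_1(0) = a_1 = -3
y_2 = S_2(0) = a_2 = 4
y_3 = S_3(0) = a_3 = 0
y_4 = S_3(1) = 5
t_q=11/2 is in segment 3 (τ=1/2); S_3(τ)=75/58

y_0=-5 y_1=-3 y_2=4 y_3=0 y_4=5
S(11/2) = 75/58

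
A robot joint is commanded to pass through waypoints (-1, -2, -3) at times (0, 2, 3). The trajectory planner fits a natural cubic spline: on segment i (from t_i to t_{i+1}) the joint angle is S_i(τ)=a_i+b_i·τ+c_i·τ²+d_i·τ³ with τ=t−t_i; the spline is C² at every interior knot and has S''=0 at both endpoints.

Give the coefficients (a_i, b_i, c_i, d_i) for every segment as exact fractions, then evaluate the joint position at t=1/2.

Δ: Δ0=-1/2, Δ1=-1
row 1: diag=6, rhs=-3; c'=1/6, d'=-1/2
back: M1=-1/2
M: M0=0, M1=-1/2, M2=0
seg 0: a=-1, c=M0/2=0, d=(M1−M0)/(6·2)=-1/24, b=Δ0−h0·(2M0+M1)/6=-1/3
seg 1: a=-2, c=M1/2=-1/4, d=(M2−M1)/(6·1)=1/12, b=Δ1−h1·(2M1+M2)/6=-5/6
t_q=1/2 → seg 0, τ=1/2; S=-1+-1/3·τ+0·τ²+-1/24·τ³=-75/64

  seg 0: a=-1 b=-1/3 c=0 d=-1/24
  seg 1: a=-2 b=-5/6 c=-1/4 d=1/12
S(1/2) = -75/64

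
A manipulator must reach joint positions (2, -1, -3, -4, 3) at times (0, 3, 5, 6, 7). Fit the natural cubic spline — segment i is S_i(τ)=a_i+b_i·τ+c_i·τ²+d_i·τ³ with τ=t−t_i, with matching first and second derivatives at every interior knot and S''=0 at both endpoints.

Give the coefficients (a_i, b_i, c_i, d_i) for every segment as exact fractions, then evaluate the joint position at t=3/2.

  seg 0: a=2 b=-131/107 c=0 d=8/321
  seg 1: a=-1 b=-59/107 c=24/107 d=-24/107
  seg 2: a=-3 b=-251/107 c=-120/107 d=264/107
  seg 3: a=-4 b=301/107 c=672/107 d=-224/107
S(3/2) = 53/214

Δ: Δ0=-1, Δ1=-1, Δ2=-1, Δ3=7
row 1: diag=10, rhs=0; c'=1/5, d'=0
row 2: denom=6−2·1/5=28/5; d'=(0−2·0)/(28/5)=0
row 3: denom=4−1·5/28=107/28; d'=(48−1·0)/(107/28)=1344/107
back: M3=1344/107
back: M2=0−5/28·1344/107=-240/107
back: M1=0−1/5·-240/107=48/107
M: M0=0, M1=48/107, M2=-240/107, M3=1344/107, M4=0
seg 0: a=2, c=M0/2=0, d=(M1−M0)/(6·3)=8/321, b=Δ0−h0·(2M0+M1)/6=-131/107
seg 1: a=-1, c=M1/2=24/107, d=(M2−M1)/(6·2)=-24/107, b=Δ1−h1·(2M1+M2)/6=-59/107
seg 2: a=-3, c=M2/2=-120/107, d=(M3−M2)/(6·1)=264/107, b=Δ2−h2·(2M2+M3)/6=-251/107
seg 3: a=-4, c=M3/2=672/107, d=(M4−M3)/(6·1)=-224/107, b=Δ3−h3·(2M3+M4)/6=301/107
t_q=3/2 → seg 0, τ=3/2; S=2+-131/107·τ+0·τ²+8/321·τ³=53/214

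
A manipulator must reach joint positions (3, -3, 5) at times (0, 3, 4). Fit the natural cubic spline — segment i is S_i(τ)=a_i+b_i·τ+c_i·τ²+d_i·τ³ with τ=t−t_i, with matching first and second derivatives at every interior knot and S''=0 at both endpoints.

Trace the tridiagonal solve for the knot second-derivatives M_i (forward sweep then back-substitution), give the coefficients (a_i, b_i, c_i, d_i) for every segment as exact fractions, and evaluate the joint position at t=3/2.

Δ: Δ0=-2, Δ1=8
row 1: diag=8, rhs=60; c'=1/8, d'=15/2
back: M1=15/2
M: M0=0, M1=15/2, M2=0
seg 0: a=3, c=M0/2=0, d=(M1−M0)/(6·3)=5/12, b=Δ0−h0·(2M0+M1)/6=-23/4
seg 1: a=-3, c=M1/2=15/4, d=(M2−M1)/(6·1)=-5/4, b=Δ1−h1·(2M1+M2)/6=11/2
t_q=3/2 → seg 0, τ=3/2; S=3+-23/4·τ+0·τ²+5/12·τ³=-135/32

  seg 0: a=3 b=-23/4 c=0 d=5/12
  seg 1: a=-3 b=11/2 c=15/4 d=-5/4
S(3/2) = -135/32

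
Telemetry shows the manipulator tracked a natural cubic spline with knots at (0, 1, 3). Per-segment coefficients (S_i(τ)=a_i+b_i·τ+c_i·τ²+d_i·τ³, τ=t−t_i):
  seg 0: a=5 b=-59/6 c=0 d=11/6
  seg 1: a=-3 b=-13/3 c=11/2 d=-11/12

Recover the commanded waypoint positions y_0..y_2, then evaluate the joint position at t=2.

y_0=5 y_1=-3 y_2=3
S(2) = -11/4

y_0 = S_0(0) = a_0 = 5
y_1 = S_1(0) = a_1 = -3
y_2 = S_1(2) = 3
t_q=2 is in segment 1 (τ=1); S_1(τ)=-11/4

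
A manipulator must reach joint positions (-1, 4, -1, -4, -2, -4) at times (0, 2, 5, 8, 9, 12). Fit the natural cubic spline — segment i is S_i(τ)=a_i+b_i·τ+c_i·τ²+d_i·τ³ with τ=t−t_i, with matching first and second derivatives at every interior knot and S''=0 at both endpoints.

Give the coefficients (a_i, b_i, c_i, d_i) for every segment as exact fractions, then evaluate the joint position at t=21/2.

Δ: Δ0=5/2, Δ1=-5/3, Δ2=-1, Δ3=2, Δ4=-2/3
row 1: diag=10, rhs=-25; c'=3/10, d'=-5/2
row 2: denom=12−3·3/10=111/10; d'=(4−3·-5/2)/(111/10)=115/111
row 3: denom=8−3·10/37=266/37; d'=(18−3·115/111)/(266/37)=29/14
row 4: denom=8−1·37/266=2091/266; d'=(-16−1·29/14)/(2091/266)=-4807/2091
back: M4=-4807/2091
back: M3=29/14−37/266·-4807/2091=5000/2091
back: M2=115/111−10/37·5000/2091=815/2091
back: M1=-5/2−3/10·815/2091=-1824/697
M: M0=0, M1=-1824/697, M2=815/2091, M3=5000/2091, M4=-4807/2091, M5=0
seg 0: a=-1, c=M0/2=0, d=(M1−M0)/(6·2)=-152/697, b=Δ0−h0·(2M0+M1)/6=4701/1394
seg 1: a=4, c=M1/2=-912/697, d=(M2−M1)/(6·3)=6287/37638, b=Δ1−h1·(2M1+M2)/6=1053/1394
seg 2: a=-1, c=M2/2=815/4182, d=(M3−M2)/(6·3)=155/1394, b=Δ2−h2·(2M2+M3)/6=-106/41
seg 3: a=-4, c=M3/2=2500/2091, d=(M4−M3)/(6·1)=-3269/4182, b=Δ3−h3·(2M3+M4)/6=2211/1394
seg 4: a=-2, c=M4/2=-4807/4182, d=(M5−M4)/(6·3)=4807/37638, b=Δ4−h4·(2M4+M5)/6=3413/2091
t_q=21/2 → seg 4, τ=3/2; S=-2+3413/2091·τ+-4807/4182·τ²+4807/37638·τ³=-19035/11152

  seg 0: a=-1 b=4701/1394 c=0 d=-152/697
  seg 1: a=4 b=1053/1394 c=-912/697 d=6287/37638
  seg 2: a=-1 b=-106/41 c=815/4182 d=155/1394
  seg 3: a=-4 b=2211/1394 c=2500/2091 d=-3269/4182
  seg 4: a=-2 b=3413/2091 c=-4807/4182 d=4807/37638
S(21/2) = -19035/11152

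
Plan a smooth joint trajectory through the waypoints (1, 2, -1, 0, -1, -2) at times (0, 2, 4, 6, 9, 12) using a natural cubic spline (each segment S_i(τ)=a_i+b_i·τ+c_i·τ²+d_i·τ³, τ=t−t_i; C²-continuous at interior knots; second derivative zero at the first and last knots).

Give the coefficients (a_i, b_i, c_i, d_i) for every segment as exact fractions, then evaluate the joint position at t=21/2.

Δ: Δ0=1/2, Δ1=-3/2, Δ2=1/2, Δ3=-1/3, Δ4=-1/3
row 1: diag=8, rhs=-12; c'=1/4, d'=-3/2
row 2: denom=8−2·1/4=15/2; d'=(12−2·-3/2)/(15/2)=2
row 3: denom=10−2·4/15=142/15; d'=(-5−2·2)/(142/15)=-135/142
row 4: denom=12−3·45/142=1569/142; d'=(0−3·-135/142)/(1569/142)=135/523
back: M4=135/523
back: M3=-135/142−45/142·135/523=-540/523
back: M2=2−4/15·-540/523=1190/523
back: M1=-3/2−1/4·1190/523=-1082/523
M: M0=0, M1=-1082/523, M2=1190/523, M3=-540/523, M4=135/523, M5=0
seg 0: a=1, c=M0/2=0, d=(M1−M0)/(6·2)=-541/3138, b=Δ0−h0·(2M0+M1)/6=3733/3138
seg 1: a=2, c=M1/2=-541/523, d=(M2−M1)/(6·2)=568/1569, b=Δ1−h1·(2M1+M2)/6=-2759/3138
seg 2: a=-1, c=M2/2=595/523, d=(M3−M2)/(6·2)=-865/3138, b=Δ2−h2·(2M2+M3)/6=-2111/3138
seg 3: a=0, c=M3/2=-270/523, d=(M4−M3)/(6·3)=75/1046, b=Δ3−h3·(2M3+M4)/6=1789/3138
seg 4: a=-1, c=M4/2=135/1046, d=(M5−M4)/(6·3)=-15/1046, b=Δ4−h4·(2M4+M5)/6=-928/1569
t_q=21/2 → seg 4, τ=3/2; S=-1+-928/1569·τ+135/1046·τ²+-15/1046·τ³=-13767/8368

  seg 0: a=1 b=3733/3138 c=0 d=-541/3138
  seg 1: a=2 b=-2759/3138 c=-541/523 d=568/1569
  seg 2: a=-1 b=-2111/3138 c=595/523 d=-865/3138
  seg 3: a=0 b=1789/3138 c=-270/523 d=75/1046
  seg 4: a=-1 b=-928/1569 c=135/1046 d=-15/1046
S(21/2) = -13767/8368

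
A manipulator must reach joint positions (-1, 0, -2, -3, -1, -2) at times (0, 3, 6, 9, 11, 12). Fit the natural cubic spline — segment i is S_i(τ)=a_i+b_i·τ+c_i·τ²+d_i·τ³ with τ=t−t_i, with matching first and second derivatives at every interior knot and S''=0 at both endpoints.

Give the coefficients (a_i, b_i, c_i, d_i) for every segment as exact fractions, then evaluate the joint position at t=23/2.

  seg 0: a=-1 b=667/1152 c=0 d=-283/10368
  seg 1: a=0 b=-91/576 c=-283/1152 d=263/10368
  seg 2: a=-2 b=-1091/1152 c=-5/288 d=767/10368
  seg 3: a=-3 b=545/576 c=83/128 d=-179/576
  seg 4: a=-1 b=-109/576 c=-467/384 d=467/1152
S(23/2) = -4141/3072

Δ: Δ0=1/3, Δ1=-2/3, Δ2=-1/3, Δ3=1, Δ4=-1
row 1: diag=12, rhs=-6; c'=1/4, d'=-1/2
row 2: denom=12−3·1/4=45/4; d'=(2−3·-1/2)/(45/4)=14/45
row 3: denom=10−3·4/15=46/5; d'=(8−3·14/45)/(46/5)=53/69
row 4: denom=6−2·5/23=128/23; d'=(-12−2·53/69)/(128/23)=-467/192
back: M4=-467/192
back: M3=53/69−5/23·-467/192=83/64
back: M2=14/45−4/15·83/64=-5/144
back: M1=-1/2−1/4·-5/144=-283/576
M: M0=0, M1=-283/576, M2=-5/144, M3=83/64, M4=-467/192, M5=0
seg 0: a=-1, c=M0/2=0, d=(M1−M0)/(6·3)=-283/10368, b=Δ0−h0·(2M0+M1)/6=667/1152
seg 1: a=0, c=M1/2=-283/1152, d=(M2−M1)/(6·3)=263/10368, b=Δ1−h1·(2M1+M2)/6=-91/576
seg 2: a=-2, c=M2/2=-5/288, d=(M3−M2)/(6·3)=767/10368, b=Δ2−h2·(2M2+M3)/6=-1091/1152
seg 3: a=-3, c=M3/2=83/128, d=(M4−M3)/(6·2)=-179/576, b=Δ3−h3·(2M3+M4)/6=545/576
seg 4: a=-1, c=M4/2=-467/384, d=(M5−M4)/(6·1)=467/1152, b=Δ4−h4·(2M4+M5)/6=-109/576
t_q=23/2 → seg 4, τ=1/2; S=-1+-109/576·τ+-467/384·τ²+467/1152·τ³=-4141/3072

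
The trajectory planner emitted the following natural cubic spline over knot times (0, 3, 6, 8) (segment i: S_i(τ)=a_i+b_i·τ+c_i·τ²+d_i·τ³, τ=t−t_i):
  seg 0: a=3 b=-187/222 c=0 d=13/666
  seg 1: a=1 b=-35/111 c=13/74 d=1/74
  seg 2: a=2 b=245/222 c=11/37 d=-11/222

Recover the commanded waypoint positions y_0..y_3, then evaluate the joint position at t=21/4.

y_0 = S_0(0) = a_0 = 3
y_1 = S_1(0) = a_1 = 1
y_2 = S_2(0) = a_2 = 2
y_3 = S_2(2) = 5
t_q=21/4 is in segment 1 (τ=9/4); S_1(τ)=6317/4736

y_0=3 y_1=1 y_2=2 y_3=5
S(21/4) = 6317/4736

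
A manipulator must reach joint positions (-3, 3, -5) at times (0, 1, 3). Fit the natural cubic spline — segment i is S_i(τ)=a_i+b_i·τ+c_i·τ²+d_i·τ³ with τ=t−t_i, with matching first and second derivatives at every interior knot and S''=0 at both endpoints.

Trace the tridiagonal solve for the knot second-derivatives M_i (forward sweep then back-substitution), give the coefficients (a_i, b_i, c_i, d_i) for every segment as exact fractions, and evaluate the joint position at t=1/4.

  seg 0: a=-3 b=23/3 c=0 d=-5/3
  seg 1: a=3 b=8/3 c=-5 d=5/6
S(1/4) = -71/64

Δ: Δ0=6, Δ1=-4
row 1: diag=6, rhs=-60; c'=1/3, d'=-10
back: M1=-10
M: M0=0, M1=-10, M2=0
seg 0: a=-3, c=M0/2=0, d=(M1−M0)/(6·1)=-5/3, b=Δ0−h0·(2M0+M1)/6=23/3
seg 1: a=3, c=M1/2=-5, d=(M2−M1)/(6·2)=5/6, b=Δ1−h1·(2M1+M2)/6=8/3
t_q=1/4 → seg 0, τ=1/4; S=-3+23/3·τ+0·τ²+-5/3·τ³=-71/64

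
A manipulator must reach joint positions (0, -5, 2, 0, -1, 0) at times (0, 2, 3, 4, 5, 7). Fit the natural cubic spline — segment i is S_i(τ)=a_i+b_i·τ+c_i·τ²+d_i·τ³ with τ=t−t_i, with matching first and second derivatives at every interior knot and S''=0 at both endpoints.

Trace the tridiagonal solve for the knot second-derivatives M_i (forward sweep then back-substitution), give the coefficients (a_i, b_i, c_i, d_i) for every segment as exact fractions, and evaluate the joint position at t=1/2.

Δ: Δ0=-5/2, Δ1=7, Δ2=-2, Δ3=-1, Δ4=1/2
row 1: diag=6, rhs=57; c'=1/6, d'=19/2
row 2: denom=4−1·1/6=23/6; d'=(-54−1·19/2)/(23/6)=-381/23
row 3: denom=4−1·6/23=86/23; d'=(6−1·-381/23)/(86/23)=519/86
row 4: denom=6−1·23/86=493/86; d'=(9−1·519/86)/(493/86)=15/29
back: M4=15/29
back: M3=519/86−23/86·15/29=171/29
back: M2=-381/23−6/23·171/29=-525/29
back: M1=19/2−1/6·-525/29=363/29
M: M0=0, M1=363/29, M2=-525/29, M3=171/29, M4=15/29, M5=0
seg 0: a=0, c=M0/2=0, d=(M1−M0)/(6·2)=121/116, b=Δ0−h0·(2M0+M1)/6=-387/58
seg 1: a=-5, c=M1/2=363/58, d=(M2−M1)/(6·1)=-148/29, b=Δ1−h1·(2M1+M2)/6=339/58
seg 2: a=2, c=M2/2=-525/58, d=(M3−M2)/(6·1)=4, b=Δ2−h2·(2M2+M3)/6=177/58
seg 3: a=0, c=M3/2=171/58, d=(M4−M3)/(6·1)=-26/29, b=Δ3−h3·(2M3+M4)/6=-177/58
seg 4: a=-1, c=M4/2=15/58, d=(M5−M4)/(6·2)=-5/116, b=Δ4−h4·(2M4+M5)/6=9/58
t_q=1/2 → seg 0, τ=1/2; S=0+-387/58·τ+0·τ²+121/116·τ³=-2975/928

  seg 0: a=0 b=-387/58 c=0 d=121/116
  seg 1: a=-5 b=339/58 c=363/58 d=-148/29
  seg 2: a=2 b=177/58 c=-525/58 d=4
  seg 3: a=0 b=-177/58 c=171/58 d=-26/29
  seg 4: a=-1 b=9/58 c=15/58 d=-5/116
S(1/2) = -2975/928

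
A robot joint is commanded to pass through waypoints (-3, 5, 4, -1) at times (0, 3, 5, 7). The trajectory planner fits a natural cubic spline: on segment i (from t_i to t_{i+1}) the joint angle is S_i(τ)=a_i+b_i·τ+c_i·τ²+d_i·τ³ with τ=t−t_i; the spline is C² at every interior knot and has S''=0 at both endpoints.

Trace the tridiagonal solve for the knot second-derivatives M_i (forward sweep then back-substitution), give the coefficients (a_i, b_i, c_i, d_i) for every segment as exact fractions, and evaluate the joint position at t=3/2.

  seg 0: a=-3 b=200/57 c=0 d=-16/171
  seg 1: a=5 b=56/57 c=-16/19 d=23/456
  seg 2: a=4 b=-203/114 c=-41/76 d=41/456
S(3/2) = 37/19

Δ: Δ0=8/3, Δ1=-1/2, Δ2=-5/2
row 1: diag=10, rhs=-19; c'=1/5, d'=-19/10
row 2: denom=8−2·1/5=38/5; d'=(-12−2·-19/10)/(38/5)=-41/38
back: M2=-41/38
back: M1=-19/10−1/5·-41/38=-32/19
M: M0=0, M1=-32/19, M2=-41/38, M3=0
seg 0: a=-3, c=M0/2=0, d=(M1−M0)/(6·3)=-16/171, b=Δ0−h0·(2M0+M1)/6=200/57
seg 1: a=5, c=M1/2=-16/19, d=(M2−M1)/(6·2)=23/456, b=Δ1−h1·(2M1+M2)/6=56/57
seg 2: a=4, c=M2/2=-41/76, d=(M3−M2)/(6·2)=41/456, b=Δ2−h2·(2M2+M3)/6=-203/114
t_q=3/2 → seg 0, τ=3/2; S=-3+200/57·τ+0·τ²+-16/171·τ³=37/19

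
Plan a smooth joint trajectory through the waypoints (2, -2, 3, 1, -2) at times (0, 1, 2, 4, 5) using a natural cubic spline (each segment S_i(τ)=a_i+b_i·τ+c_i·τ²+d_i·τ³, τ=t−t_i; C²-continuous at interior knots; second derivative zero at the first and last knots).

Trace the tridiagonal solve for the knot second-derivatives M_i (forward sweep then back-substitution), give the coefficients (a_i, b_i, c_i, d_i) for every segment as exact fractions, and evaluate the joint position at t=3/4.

  seg 0: a=2 b=-404/61 c=0 d=160/61
  seg 1: a=-2 b=76/61 c=480/61 d=-251/61
  seg 2: a=3 b=283/61 c=-273/61 d=101/122
  seg 3: a=1 b=-203/61 c=30/61 d=-10/61
S(3/4) = -227/122

Δ: Δ0=-4, Δ1=5, Δ2=-1, Δ3=-3
row 1: diag=4, rhs=54; c'=1/4, d'=27/2
row 2: denom=6−1·1/4=23/4; d'=(-36−1·27/2)/(23/4)=-198/23
row 3: denom=6−2·8/23=122/23; d'=(-12−2·-198/23)/(122/23)=60/61
back: M3=60/61
back: M2=-198/23−8/23·60/61=-546/61
back: M1=27/2−1/4·-546/61=960/61
M: M0=0, M1=960/61, M2=-546/61, M3=60/61, M4=0
seg 0: a=2, c=M0/2=0, d=(M1−M0)/(6·1)=160/61, b=Δ0−h0·(2M0+M1)/6=-404/61
seg 1: a=-2, c=M1/2=480/61, d=(M2−M1)/(6·1)=-251/61, b=Δ1−h1·(2M1+M2)/6=76/61
seg 2: a=3, c=M2/2=-273/61, d=(M3−M2)/(6·2)=101/122, b=Δ2−h2·(2M2+M3)/6=283/61
seg 3: a=1, c=M3/2=30/61, d=(M4−M3)/(6·1)=-10/61, b=Δ3−h3·(2M3+M4)/6=-203/61
t_q=3/4 → seg 0, τ=3/4; S=2+-404/61·τ+0·τ²+160/61·τ³=-227/122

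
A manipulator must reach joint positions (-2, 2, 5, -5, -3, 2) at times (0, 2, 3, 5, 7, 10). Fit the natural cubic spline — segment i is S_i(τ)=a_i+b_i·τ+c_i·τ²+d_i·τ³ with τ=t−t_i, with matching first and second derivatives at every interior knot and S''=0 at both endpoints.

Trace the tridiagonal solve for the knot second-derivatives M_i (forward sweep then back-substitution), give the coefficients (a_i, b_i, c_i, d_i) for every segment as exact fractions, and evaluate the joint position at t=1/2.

Δ: Δ0=2, Δ1=3, Δ2=-5, Δ3=1, Δ4=5/3
row 1: diag=6, rhs=6; c'=1/6, d'=1
row 2: denom=6−1·1/6=35/6; d'=(-48−1·1)/(35/6)=-42/5
row 3: denom=8−2·12/35=256/35; d'=(36−2·-42/5)/(256/35)=231/32
row 4: denom=10−2·35/128=605/64; d'=(4−2·231/32)/(605/64)=-668/605
back: M4=-668/605
back: M3=231/32−35/128·-668/605=910/121
back: M2=-42/5−12/35·910/121=-6642/605
back: M1=1−1/6·-6642/605=1712/605
M: M0=0, M1=1712/605, M2=-6642/605, M3=910/121, M4=-668/605, M5=0
seg 0: a=-2, c=M0/2=0, d=(M1−M0)/(6·2)=428/1815, b=Δ0−h0·(2M0+M1)/6=1918/1815
seg 1: a=2, c=M1/2=856/605, d=(M2−M1)/(6·1)=-4177/1815, b=Δ1−h1·(2M1+M2)/6=7054/1815
seg 2: a=5, c=M2/2=-3321/605, d=(M3−M2)/(6·2)=2798/1815, b=Δ2−h2·(2M2+M3)/6=-31/165
seg 3: a=-5, c=M3/2=455/121, d=(M4−M3)/(6·2)=-2609/3630, b=Δ3−h3·(2M3+M4)/6=-6617/1815
seg 4: a=-3, c=M4/2=-334/605, d=(M5−M4)/(6·3)=334/5445, b=Δ4−h4·(2M4+M5)/6=5029/1815
t_q=1/2 → seg 0, τ=1/2; S=-2+1918/1815·τ+0·τ²+428/1815·τ³=-349/242

  seg 0: a=-2 b=1918/1815 c=0 d=428/1815
  seg 1: a=2 b=7054/1815 c=856/605 d=-4177/1815
  seg 2: a=5 b=-31/165 c=-3321/605 d=2798/1815
  seg 3: a=-5 b=-6617/1815 c=455/121 d=-2609/3630
  seg 4: a=-3 b=5029/1815 c=-334/605 d=334/5445
S(1/2) = -349/242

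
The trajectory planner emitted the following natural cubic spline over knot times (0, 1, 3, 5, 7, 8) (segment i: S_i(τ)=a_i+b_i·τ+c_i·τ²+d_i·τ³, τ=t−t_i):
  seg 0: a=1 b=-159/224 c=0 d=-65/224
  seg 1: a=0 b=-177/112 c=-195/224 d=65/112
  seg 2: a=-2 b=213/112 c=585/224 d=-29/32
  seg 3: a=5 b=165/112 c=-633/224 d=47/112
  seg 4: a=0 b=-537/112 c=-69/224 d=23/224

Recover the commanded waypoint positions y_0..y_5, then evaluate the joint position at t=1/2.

y_0=1 y_1=0 y_2=-2 y_3=5 y_4=0 y_5=-5
S(1/2) = 1091/1792

y_0 = S_0(0) = a_0 = 1
y_1 = S_1(0) = a_1 = 0
y_2 = S_2(0) = a_2 = -2
y_3 = S_3(0) = a_3 = 5
y_4 = S_4(0) = a_4 = 0
y_5 = S_4(1) = -5
t_q=1/2 is in segment 0 (τ=1/2); S_0(τ)=1091/1792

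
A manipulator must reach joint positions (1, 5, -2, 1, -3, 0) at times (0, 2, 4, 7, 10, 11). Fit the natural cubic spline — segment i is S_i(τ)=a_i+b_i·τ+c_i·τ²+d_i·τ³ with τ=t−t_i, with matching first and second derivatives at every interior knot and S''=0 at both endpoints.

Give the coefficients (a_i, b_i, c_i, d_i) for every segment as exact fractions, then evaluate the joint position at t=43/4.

  seg 0: a=1 b=5699/1509 c=0 d=-2681/6036
  seg 1: a=5 b=-2344/1509 c=-2681/1006 d=10211/12072
  seg 2: a=-2 b=-6227/3018 c=4849/2012 d=-25151/54324
  seg 3: a=1 b=-625/6036 c=-2651/1509 d=24389/54324
  seg 4: a=-3 b=4459/3018 c=4595/2012 d=-4595/6036
S(43/4) = -119551/128768

Δ: Δ0=2, Δ1=-7/2, Δ2=1, Δ3=-4/3, Δ4=3
row 1: diag=8, rhs=-33; c'=1/4, d'=-33/8
row 2: denom=10−2·1/4=19/2; d'=(27−2·-33/8)/(19/2)=141/38
row 3: denom=12−3·6/19=210/19; d'=(-14−3·141/38)/(210/19)=-191/84
row 4: denom=8−3·19/70=503/70; d'=(26−3·-191/84)/(503/70)=4595/1006
back: M4=4595/1006
back: M3=-191/84−19/70·4595/1006=-5302/1509
back: M2=141/38−6/19·-5302/1509=4849/1006
back: M1=-33/8−1/4·4849/1006=-2681/503
M: M0=0, M1=-2681/503, M2=4849/1006, M3=-5302/1509, M4=4595/1006, M5=0
seg 0: a=1, c=M0/2=0, d=(M1−M0)/(6·2)=-2681/6036, b=Δ0−h0·(2M0+M1)/6=5699/1509
seg 1: a=5, c=M1/2=-2681/1006, d=(M2−M1)/(6·2)=10211/12072, b=Δ1−h1·(2M1+M2)/6=-2344/1509
seg 2: a=-2, c=M2/2=4849/2012, d=(M3−M2)/(6·3)=-25151/54324, b=Δ2−h2·(2M2+M3)/6=-6227/3018
seg 3: a=1, c=M3/2=-2651/1509, d=(M4−M3)/(6·3)=24389/54324, b=Δ3−h3·(2M3+M4)/6=-625/6036
seg 4: a=-3, c=M4/2=4595/2012, d=(M5−M4)/(6·1)=-4595/6036, b=Δ4−h4·(2M4+M5)/6=4459/3018
t_q=43/4 → seg 4, τ=3/4; S=-3+4459/3018·τ+4595/2012·τ²+-4595/6036·τ³=-119551/128768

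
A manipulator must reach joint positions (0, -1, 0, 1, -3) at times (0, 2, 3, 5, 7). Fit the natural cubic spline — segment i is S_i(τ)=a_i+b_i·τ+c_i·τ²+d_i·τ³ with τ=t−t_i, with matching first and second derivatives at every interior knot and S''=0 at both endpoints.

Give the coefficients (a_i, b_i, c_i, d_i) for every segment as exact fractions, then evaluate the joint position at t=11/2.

Δ: Δ0=-1/2, Δ1=1, Δ2=1/2, Δ3=-2
row 1: diag=6, rhs=9; c'=1/6, d'=3/2
row 2: denom=6−1·1/6=35/6; d'=(-3−1·3/2)/(35/6)=-27/35
row 3: denom=8−2·12/35=256/35; d'=(-15−2·-27/35)/(256/35)=-471/256
back: M3=-471/256
back: M2=-27/35−12/35·-471/256=-9/64
back: M1=3/2−1/6·-9/64=195/128
M: M0=0, M1=195/128, M2=-9/64, M3=-471/256, M4=0
seg 0: a=0, c=M0/2=0, d=(M1−M0)/(6·2)=65/512, b=Δ0−h0·(2M0+M1)/6=-129/128
seg 1: a=-1, c=M1/2=195/256, d=(M2−M1)/(6·1)=-71/256, b=Δ1−h1·(2M1+M2)/6=33/64
seg 2: a=0, c=M2/2=-9/128, d=(M3−M2)/(6·2)=-145/1024, b=Δ2−h2·(2M2+M3)/6=309/256
seg 3: a=1, c=M3/2=-471/512, d=(M4−M3)/(6·2)=157/1024, b=Δ3−h3·(2M3+M4)/6=-99/128
t_q=11/2 → seg 3, τ=1/2; S=1+-99/128·τ+-471/512·τ²+157/1024·τ³=3297/8192

  seg 0: a=0 b=-129/128 c=0 d=65/512
  seg 1: a=-1 b=33/64 c=195/256 d=-71/256
  seg 2: a=0 b=309/256 c=-9/128 d=-145/1024
  seg 3: a=1 b=-99/128 c=-471/512 d=157/1024
S(11/2) = 3297/8192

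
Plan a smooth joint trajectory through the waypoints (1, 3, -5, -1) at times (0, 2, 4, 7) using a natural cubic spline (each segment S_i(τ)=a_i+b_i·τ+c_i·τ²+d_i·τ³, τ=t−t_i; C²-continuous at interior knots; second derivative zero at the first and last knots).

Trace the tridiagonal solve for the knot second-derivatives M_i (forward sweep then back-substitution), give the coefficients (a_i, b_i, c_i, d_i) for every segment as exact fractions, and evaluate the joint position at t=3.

Δ: Δ0=1, Δ1=-4, Δ2=4/3
row 1: diag=8, rhs=-30; c'=1/4, d'=-15/4
row 2: denom=10−2·1/4=19/2; d'=(32−2·-15/4)/(19/2)=79/19
back: M2=79/19
back: M1=-15/4−1/4·79/19=-91/19
M: M0=0, M1=-91/19, M2=79/19, M3=0
seg 0: a=1, c=M0/2=0, d=(M1−M0)/(6·2)=-91/228, b=Δ0−h0·(2M0+M1)/6=148/57
seg 1: a=3, c=M1/2=-91/38, d=(M2−M1)/(6·2)=85/114, b=Δ1−h1·(2M1+M2)/6=-125/57
seg 2: a=-5, c=M2/2=79/38, d=(M3−M2)/(6·3)=-79/342, b=Δ2−h2·(2M2+M3)/6=-161/57
t_q=3 → seg 1, τ=1; S=3+-125/57·τ+-91/38·τ²+85/114·τ³=-16/19

  seg 0: a=1 b=148/57 c=0 d=-91/228
  seg 1: a=3 b=-125/57 c=-91/38 d=85/114
  seg 2: a=-5 b=-161/57 c=79/38 d=-79/342
S(3) = -16/19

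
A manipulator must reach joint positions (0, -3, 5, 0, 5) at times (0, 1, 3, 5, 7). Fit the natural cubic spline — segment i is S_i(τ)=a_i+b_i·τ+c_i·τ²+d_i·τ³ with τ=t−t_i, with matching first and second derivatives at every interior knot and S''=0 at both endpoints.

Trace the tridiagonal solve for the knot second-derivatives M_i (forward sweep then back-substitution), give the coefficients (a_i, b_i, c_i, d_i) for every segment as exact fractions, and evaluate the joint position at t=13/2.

  seg 0: a=0 b=-191/41 c=0 d=68/41
  seg 1: a=-3 b=13/41 c=204/41 d=-257/164
  seg 2: a=5 b=58/41 c=-363/82 d=405/328
  seg 3: a=0 b=-121/82 c=489/164 d=-163/328
S(13/2) = 7395/2624

Δ: Δ0=-3, Δ1=4, Δ2=-5/2, Δ3=5/2
row 1: diag=6, rhs=42; c'=1/3, d'=7
row 2: denom=8−2·1/3=22/3; d'=(-39−2·7)/(22/3)=-159/22
row 3: denom=8−2·3/11=82/11; d'=(30−2·-159/22)/(82/11)=489/82
back: M3=489/82
back: M2=-159/22−3/11·489/82=-363/41
back: M1=7−1/3·-363/41=408/41
M: M0=0, M1=408/41, M2=-363/41, M3=489/82, M4=0
seg 0: a=0, c=M0/2=0, d=(M1−M0)/(6·1)=68/41, b=Δ0−h0·(2M0+M1)/6=-191/41
seg 1: a=-3, c=M1/2=204/41, d=(M2−M1)/(6·2)=-257/164, b=Δ1−h1·(2M1+M2)/6=13/41
seg 2: a=5, c=M2/2=-363/82, d=(M3−M2)/(6·2)=405/328, b=Δ2−h2·(2M2+M3)/6=58/41
seg 3: a=0, c=M3/2=489/164, d=(M4−M3)/(6·2)=-163/328, b=Δ3−h3·(2M3+M4)/6=-121/82
t_q=13/2 → seg 3, τ=3/2; S=0+-121/82·τ+489/164·τ²+-163/328·τ³=7395/2624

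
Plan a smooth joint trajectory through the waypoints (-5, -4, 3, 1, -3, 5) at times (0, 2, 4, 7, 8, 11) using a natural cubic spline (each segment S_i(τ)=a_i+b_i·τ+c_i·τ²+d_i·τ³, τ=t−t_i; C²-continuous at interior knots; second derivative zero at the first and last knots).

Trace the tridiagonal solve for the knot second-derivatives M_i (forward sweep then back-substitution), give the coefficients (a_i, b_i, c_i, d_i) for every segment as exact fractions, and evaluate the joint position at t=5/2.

Δ: Δ0=1/2, Δ1=7/2, Δ2=-2/3, Δ3=-4, Δ4=8/3
row 1: diag=8, rhs=18; c'=1/4, d'=9/4
row 2: denom=10−2·1/4=19/2; d'=(-25−2·9/4)/(19/2)=-59/19
row 3: denom=8−3·6/19=134/19; d'=(-20−3·-59/19)/(134/19)=-203/134
row 4: denom=8−1·19/134=1053/134; d'=(40−1·-203/134)/(1053/134)=5563/1053
back: M4=5563/1053
back: M3=-203/134−19/134·5563/1053=-2384/1053
back: M2=-59/19−6/19·-2384/1053=-839/351
back: M1=9/4−1/4·-839/351=1999/702
M: M0=0, M1=1999/702, M2=-839/351, M3=-2384/1053, M4=5563/1053, M5=0
seg 0: a=-5, c=M0/2=0, d=(M1−M0)/(6·2)=1999/8424, b=Δ0−h0·(2M0+M1)/6=-473/1053
seg 1: a=-4, c=M1/2=1999/1404, d=(M2−M1)/(6·2)=-3677/8424, b=Δ1−h1·(2M1+M2)/6=5051/2106
seg 2: a=3, c=M2/2=-839/702, d=(M3−M2)/(6·3)=133/18954, b=Δ2−h2·(2M2+M3)/6=3007/1053
seg 3: a=1, c=M3/2=-1192/1053, d=(M4−M3)/(6·1)=883/702, b=Δ3−h3·(2M3+M4)/6=-8689/2106
seg 4: a=-3, c=M4/2=5563/2106, d=(M5−M4)/(6·3)=-5563/18954, b=Δ4−h4·(2M4+M5)/6=-2755/1053
t_q=5/2 → seg 1, τ=1/2; S=-4+5051/2106·τ+1999/1404·τ²+-3677/8424·τ³=-4319/1728

  seg 0: a=-5 b=-473/1053 c=0 d=1999/8424
  seg 1: a=-4 b=5051/2106 c=1999/1404 d=-3677/8424
  seg 2: a=3 b=3007/1053 c=-839/702 d=133/18954
  seg 3: a=1 b=-8689/2106 c=-1192/1053 d=883/702
  seg 4: a=-3 b=-2755/1053 c=5563/2106 d=-5563/18954
S(5/2) = -4319/1728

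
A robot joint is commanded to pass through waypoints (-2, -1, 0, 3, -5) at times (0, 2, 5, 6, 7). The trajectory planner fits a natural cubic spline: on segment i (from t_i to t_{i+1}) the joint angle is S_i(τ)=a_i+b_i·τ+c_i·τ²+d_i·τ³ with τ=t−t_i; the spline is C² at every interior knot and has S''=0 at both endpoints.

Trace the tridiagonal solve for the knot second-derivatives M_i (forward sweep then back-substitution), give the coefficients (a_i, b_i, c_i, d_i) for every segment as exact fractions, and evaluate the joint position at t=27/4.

  seg 0: a=-2 b=416/411 c=0 d=-421/3288
  seg 1: a=-1 b=-431/822 c=-421/548 d=1733/4932
  seg 2: a=0 b=7157/1644 c=328/137 d=-6161/1644
  seg 3: a=3 b=-1727/822 c=-4849/548 d=4849/1644
S(27/4) = -80971/35072

Δ: Δ0=1/2, Δ1=1/3, Δ2=3, Δ3=-8
row 1: diag=10, rhs=-1; c'=3/10, d'=-1/10
row 2: denom=8−3·3/10=71/10; d'=(16−3·-1/10)/(71/10)=163/71
row 3: denom=4−1·10/71=274/71; d'=(-66−1·163/71)/(274/71)=-4849/274
back: M3=-4849/274
back: M2=163/71−10/71·-4849/274=656/137
back: M1=-1/10−3/10·656/137=-421/274
M: M0=0, M1=-421/274, M2=656/137, M3=-4849/274, M4=0
seg 0: a=-2, c=M0/2=0, d=(M1−M0)/(6·2)=-421/3288, b=Δ0−h0·(2M0+M1)/6=416/411
seg 1: a=-1, c=M1/2=-421/548, d=(M2−M1)/(6·3)=1733/4932, b=Δ1−h1·(2M1+M2)/6=-431/822
seg 2: a=0, c=M2/2=328/137, d=(M3−M2)/(6·1)=-6161/1644, b=Δ2−h2·(2M2+M3)/6=7157/1644
seg 3: a=3, c=M3/2=-4849/548, d=(M4−M3)/(6·1)=4849/1644, b=Δ3−h3·(2M3+M4)/6=-1727/822
t_q=27/4 → seg 3, τ=3/4; S=3+-1727/822·τ+-4849/548·τ²+4849/1644·τ³=-80971/35072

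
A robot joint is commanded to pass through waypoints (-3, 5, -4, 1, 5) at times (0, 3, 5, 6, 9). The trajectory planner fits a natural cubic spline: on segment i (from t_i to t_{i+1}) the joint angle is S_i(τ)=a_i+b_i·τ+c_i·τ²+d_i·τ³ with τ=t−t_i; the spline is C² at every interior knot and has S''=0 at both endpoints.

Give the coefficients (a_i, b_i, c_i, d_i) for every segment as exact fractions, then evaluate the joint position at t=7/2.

Δ: Δ0=8/3, Δ1=-9/2, Δ2=5, Δ3=4/3
row 1: diag=10, rhs=-43; c'=1/5, d'=-43/10
row 2: denom=6−2·1/5=28/5; d'=(57−2·-43/10)/(28/5)=82/7
row 3: denom=8−1·5/28=219/28; d'=(-22−1·82/7)/(219/28)=-944/219
back: M3=-944/219
back: M2=82/7−5/28·-944/219=2734/219
back: M1=-43/10−1/5·2734/219=-2977/438
M: M0=0, M1=-2977/438, M2=2734/219, M3=-944/219, M4=0
seg 0: a=-3, c=M0/2=0, d=(M1−M0)/(6·3)=-2977/7884, b=Δ0−h0·(2M0+M1)/6=1771/292
seg 1: a=5, c=M1/2=-2977/876, d=(M2−M1)/(6·2)=2815/1752, b=Δ1−h1·(2M1+M2)/6=-603/146
seg 2: a=-4, c=M2/2=1367/219, d=(M3−M2)/(6·1)=-613/219, b=Δ2−h2·(2M2+M3)/6=341/219
seg 3: a=1, c=M3/2=-472/219, d=(M4−M3)/(6·3)=472/1971, b=Δ3−h3·(2M3+M4)/6=412/73
t_q=7/2 → seg 1, τ=1/2; S=5+-603/146·τ+-2977/876·τ²+2815/1752·τ³=10681/4672

  seg 0: a=-3 b=1771/292 c=0 d=-2977/7884
  seg 1: a=5 b=-603/146 c=-2977/876 d=2815/1752
  seg 2: a=-4 b=341/219 c=1367/219 d=-613/219
  seg 3: a=1 b=412/73 c=-472/219 d=472/1971
S(7/2) = 10681/4672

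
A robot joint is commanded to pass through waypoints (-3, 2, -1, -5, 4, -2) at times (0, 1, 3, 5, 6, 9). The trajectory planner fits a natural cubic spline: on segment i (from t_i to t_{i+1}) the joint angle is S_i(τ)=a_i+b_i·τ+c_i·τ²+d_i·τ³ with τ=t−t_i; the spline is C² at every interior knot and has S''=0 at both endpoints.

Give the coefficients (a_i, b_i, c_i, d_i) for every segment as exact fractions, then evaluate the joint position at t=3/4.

Δ: Δ0=5, Δ1=-3/2, Δ2=-2, Δ3=9, Δ4=-2
row 1: diag=6, rhs=-39; c'=1/3, d'=-13/2
row 2: denom=8−2·1/3=22/3; d'=(-3−2·-13/2)/(22/3)=15/11
row 3: denom=6−2·3/11=60/11; d'=(66−2·15/11)/(60/11)=58/5
row 4: denom=8−1·11/60=469/60; d'=(-66−1·58/5)/(469/60)=-4656/469
back: M4=-4656/469
back: M3=58/5−11/60·-4656/469=6294/469
back: M2=15/11−3/11·6294/469=-1077/469
back: M1=-13/2−1/3·-1077/469=-5379/938
M: M0=0, M1=-5379/938, M2=-1077/469, M3=6294/469, M4=-4656/469, M5=0
seg 0: a=-3, c=M0/2=0, d=(M1−M0)/(6·1)=-1793/1876, b=Δ0−h0·(2M0+M1)/6=11173/1876
seg 1: a=2, c=M1/2=-5379/1876, d=(M2−M1)/(6·2)=1075/3752, b=Δ1−h1·(2M1+M2)/6=2897/938
seg 2: a=-1, c=M2/2=-1077/938, d=(M3−M2)/(6·2)=351/268, b=Δ2−h2·(2M2+M3)/6=-2318/469
seg 3: a=-5, c=M3/2=3147/469, d=(M4−M3)/(6·1)=-1825/469, b=Δ3−h3·(2M3+M4)/6=2899/469
seg 4: a=4, c=M4/2=-2328/469, d=(M5−M4)/(6·3)=776/1407, b=Δ4−h4·(2M4+M5)/6=3718/469
t_q=3/4 → seg 0, τ=3/4; S=-3+11173/1876·τ+0·τ²+-1793/1876·τ³=18243/17152

  seg 0: a=-3 b=11173/1876 c=0 d=-1793/1876
  seg 1: a=2 b=2897/938 c=-5379/1876 d=1075/3752
  seg 2: a=-1 b=-2318/469 c=-1077/938 d=351/268
  seg 3: a=-5 b=2899/469 c=3147/469 d=-1825/469
  seg 4: a=4 b=3718/469 c=-2328/469 d=776/1407
S(3/4) = 18243/17152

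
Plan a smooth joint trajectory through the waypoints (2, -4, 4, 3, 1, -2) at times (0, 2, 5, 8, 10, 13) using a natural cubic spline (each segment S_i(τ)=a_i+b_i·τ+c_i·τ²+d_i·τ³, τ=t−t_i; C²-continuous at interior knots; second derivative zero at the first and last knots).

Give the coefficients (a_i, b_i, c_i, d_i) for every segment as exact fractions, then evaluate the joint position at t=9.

  seg 0: a=2 b=-1192/271 c=0 d=379/1084
  seg 1: a=-4 b=-55/271 c=1137/542 d=-5567/14634
  seg 2: a=4 b=1145/542 c=-1078/813 d=2491/14634
  seg 3: a=3 b=-338/271 c=335/1626 d=-67/1626
  seg 4: a=1 b=-746/813 c=-67/1626 d=67/14634
S(9) = 1559/813

Δ: Δ0=-3, Δ1=8/3, Δ2=-1/3, Δ3=-1, Δ4=-1
row 1: diag=10, rhs=34; c'=3/10, d'=17/5
row 2: denom=12−3·3/10=111/10; d'=(-18−3·17/5)/(111/10)=-94/37
row 3: denom=10−3·10/37=340/37; d'=(-4−3·-94/37)/(340/37)=67/170
row 4: denom=10−2·37/170=813/85; d'=(0−2·67/170)/(813/85)=-67/813
back: M4=-67/813
back: M3=67/170−37/170·-67/813=335/813
back: M2=-94/37−10/37·335/813=-2156/813
back: M1=17/5−3/10·-2156/813=1137/271
M: M0=0, M1=1137/271, M2=-2156/813, M3=335/813, M4=-67/813, M5=0
seg 0: a=2, c=M0/2=0, d=(M1−M0)/(6·2)=379/1084, b=Δ0−h0·(2M0+M1)/6=-1192/271
seg 1: a=-4, c=M1/2=1137/542, d=(M2−M1)/(6·3)=-5567/14634, b=Δ1−h1·(2M1+M2)/6=-55/271
seg 2: a=4, c=M2/2=-1078/813, d=(M3−M2)/(6·3)=2491/14634, b=Δ2−h2·(2M2+M3)/6=1145/542
seg 3: a=3, c=M3/2=335/1626, d=(M4−M3)/(6·2)=-67/1626, b=Δ3−h3·(2M3+M4)/6=-338/271
seg 4: a=1, c=M4/2=-67/1626, d=(M5−M4)/(6·3)=67/14634, b=Δ4−h4·(2M4+M5)/6=-746/813
t_q=9 → seg 3, τ=1; S=3+-338/271·τ+335/1626·τ²+-67/1626·τ³=1559/813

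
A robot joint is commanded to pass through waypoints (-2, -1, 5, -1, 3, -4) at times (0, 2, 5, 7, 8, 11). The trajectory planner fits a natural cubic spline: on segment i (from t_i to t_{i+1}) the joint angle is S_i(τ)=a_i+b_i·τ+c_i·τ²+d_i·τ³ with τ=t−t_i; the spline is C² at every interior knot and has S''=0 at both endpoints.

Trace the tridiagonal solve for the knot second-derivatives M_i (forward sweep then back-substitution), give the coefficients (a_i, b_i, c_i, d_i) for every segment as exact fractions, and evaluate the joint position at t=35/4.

Δ: Δ0=1/2, Δ1=2, Δ2=-3, Δ3=4, Δ4=-7/3
row 1: diag=10, rhs=9; c'=3/10, d'=9/10
row 2: denom=10−3·3/10=91/10; d'=(-30−3·9/10)/(91/10)=-327/91
row 3: denom=6−2·20/91=506/91; d'=(42−2·-327/91)/(506/91)=2238/253
row 4: denom=8−1·91/506=3957/506; d'=(-38−1·2238/253)/(3957/506)=-23704/3957
back: M4=-23704/3957
back: M3=2238/253−91/506·-23704/3957=39266/3957
back: M2=-327/91−20/91·39266/3957=-22849/3957
back: M1=9/10−3/10·-22849/3957=3472/1319
M: M0=0, M1=3472/1319, M2=-22849/3957, M3=39266/3957, M4=-23704/3957, M5=0
seg 0: a=-2, c=M0/2=0, d=(M1−M0)/(6·2)=868/3957, b=Δ0−h0·(2M0+M1)/6=-2987/7914
seg 1: a=-1, c=M1/2=1736/1319, d=(M2−M1)/(6·3)=-33265/71226, b=Δ1−h1·(2M1+M2)/6=17845/7914
seg 2: a=5, c=M2/2=-22849/7914, d=(M3−M2)/(6·2)=20705/15828, b=Δ2−h2·(2M2+M3)/6=-9727/3957
seg 3: a=-1, c=M3/2=19633/3957, d=(M4−M3)/(6·1)=-10495/3957, b=Δ3−h3·(2M3+M4)/6=2230/1319
seg 4: a=3, c=M4/2=-11852/3957, d=(M5−M4)/(6·3)=11852/35613, b=Δ4−h4·(2M4+M5)/6=14471/3957
t_q=35/4 → seg 4, τ=3/4; S=3+14471/3957·τ+-11852/3957·τ²+11852/35613·τ³=88603/21104

  seg 0: a=-2 b=-2987/7914 c=0 d=868/3957
  seg 1: a=-1 b=17845/7914 c=1736/1319 d=-33265/71226
  seg 2: a=5 b=-9727/3957 c=-22849/7914 d=20705/15828
  seg 3: a=-1 b=2230/1319 c=19633/3957 d=-10495/3957
  seg 4: a=3 b=14471/3957 c=-11852/3957 d=11852/35613
S(35/4) = 88603/21104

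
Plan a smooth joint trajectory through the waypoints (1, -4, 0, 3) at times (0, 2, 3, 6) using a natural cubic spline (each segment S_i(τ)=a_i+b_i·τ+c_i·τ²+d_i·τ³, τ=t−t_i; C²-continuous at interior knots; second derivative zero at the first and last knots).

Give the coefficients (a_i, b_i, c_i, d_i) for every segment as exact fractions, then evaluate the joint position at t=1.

Δ: Δ0=-5/2, Δ1=4, Δ2=1
row 1: diag=6, rhs=39; c'=1/6, d'=13/2
row 2: denom=8−1·1/6=47/6; d'=(-18−1·13/2)/(47/6)=-147/47
back: M2=-147/47
back: M1=13/2−1/6·-147/47=330/47
M: M0=0, M1=330/47, M2=-147/47, M3=0
seg 0: a=1, c=M0/2=0, d=(M1−M0)/(6·2)=55/94, b=Δ0−h0·(2M0+M1)/6=-455/94
seg 1: a=-4, c=M1/2=165/47, d=(M2−M1)/(6·1)=-159/94, b=Δ1−h1·(2M1+M2)/6=205/94
seg 2: a=0, c=M2/2=-147/94, d=(M3−M2)/(6·3)=49/282, b=Δ2−h2·(2M2+M3)/6=194/47
t_q=1 → seg 0, τ=1; S=1+-455/94·τ+0·τ²+55/94·τ³=-153/47

  seg 0: a=1 b=-455/94 c=0 d=55/94
  seg 1: a=-4 b=205/94 c=165/47 d=-159/94
  seg 2: a=0 b=194/47 c=-147/94 d=49/282
S(1) = -153/47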